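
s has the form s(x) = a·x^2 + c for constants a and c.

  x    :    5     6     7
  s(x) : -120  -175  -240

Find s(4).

-75

From s(5) = -120 and s(6) = -175: 25a + c = -120 and 36a + c = -175.
Subtracting: 11a = -55, so a = -5; then c = -120 − (-5)·25 = 5.
So s(x) = -5x² + 5, and s(4) = -75.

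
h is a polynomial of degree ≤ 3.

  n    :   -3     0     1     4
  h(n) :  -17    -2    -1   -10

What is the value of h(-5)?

-37

Write h(n) = an³ + bn² + cn + d; the 4 given values yield a linear system in the 4 coefficients.
Solving, the leading coefficient vanishes, and h(n) = -n² + 2n - 2.
Then h(-5) = -37.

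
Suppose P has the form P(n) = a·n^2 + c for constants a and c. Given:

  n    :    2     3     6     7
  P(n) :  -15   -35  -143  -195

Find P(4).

-63

From P(2) = -15 and P(3) = -35: 4a + c = -15 and 9a + c = -35.
Subtracting: 5a = -20, so a = -4; then c = -15 − (-4)·4 = 1.
So P(n) = -4n² + 1, and P(4) = -63.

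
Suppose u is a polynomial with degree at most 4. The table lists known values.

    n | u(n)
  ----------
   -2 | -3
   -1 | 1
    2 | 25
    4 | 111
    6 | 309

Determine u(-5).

Write u(n) = an^4 + bn³ + cn² + dn + e; the 5 given values yield a linear system in the 5 coefficients.
Solving, the leading coefficient vanishes, and u(n) = n³ + 2n² + 3n + 3.
Then u(-5) = -87.

-87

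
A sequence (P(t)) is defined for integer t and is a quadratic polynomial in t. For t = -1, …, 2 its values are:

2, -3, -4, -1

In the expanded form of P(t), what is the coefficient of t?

Write P(t) = at² + bt + c; the 4 given values yield a linear system in the 3 coefficients.
Solving, P(t) = 2t² - 3t - 3.
The coefficient of t is -3.

-3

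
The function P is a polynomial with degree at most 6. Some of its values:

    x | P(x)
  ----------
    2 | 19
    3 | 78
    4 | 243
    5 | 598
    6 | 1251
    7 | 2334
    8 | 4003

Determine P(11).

14446

First differences: 59, 165, 355, 653, 1083, 1669. Second differences: 106, 190, 298, 430, 586. Third differences: 84, 108, 132, 156. Fourth differences: 24, 24, 24.
Level-4 differences are constant, so P has degree 4.
Fitting a degree-4 polynomial gives P(x) = x^4 - 2x² + 4x + 3.
Then P(11) = 14446.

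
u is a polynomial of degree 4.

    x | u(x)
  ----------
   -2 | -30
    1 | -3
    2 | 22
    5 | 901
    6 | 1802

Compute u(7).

Write u(x) = ax^4 + bx³ + cx² + dx + e; the 5 given values yield a linear system in the 5 coefficients.
Solving, u(x) = x^4 + 3x³ - 4x² + x - 4.
Then u(7) = 3237.

3237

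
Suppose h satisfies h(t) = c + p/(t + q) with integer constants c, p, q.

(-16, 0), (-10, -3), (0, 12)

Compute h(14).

5

(h(t) − c)(t + q) = p for each data point; the three points give a linear system in c and q, then p follows.
Solving: c = 3, q = 4, p = 36, so h(t) = 3 + 36/(t + 4).
Then h(14) = 3 + 36/18 = 5.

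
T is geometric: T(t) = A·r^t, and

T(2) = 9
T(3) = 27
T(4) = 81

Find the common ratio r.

Consecutive ratio: 27/9 = 3, and 81/27 = 3, so r = 3.
Then A·3^2 = 9 gives A = 1, and T(t) = 1·3^t.

3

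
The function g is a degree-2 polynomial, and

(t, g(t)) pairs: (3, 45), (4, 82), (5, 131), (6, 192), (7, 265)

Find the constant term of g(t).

6

First differences: 37, 49, 61, 73. Second differences: 12, 12, 12.
Level-2 differences are constant, so g has degree 2.
Fitting a degree-2 polynomial gives g(t) = 6t² - 5t + 6.
The constant term is g(0) = 6.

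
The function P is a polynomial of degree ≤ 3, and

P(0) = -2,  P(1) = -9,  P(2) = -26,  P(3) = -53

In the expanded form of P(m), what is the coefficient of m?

First differences: -7, -17, -27. Second differences: -10, -10.
Level-2 differences are constant, so P has degree 2.
Fitting a degree-2 polynomial gives P(m) = -5m² - 2m - 2.
The coefficient of m is -2.

-2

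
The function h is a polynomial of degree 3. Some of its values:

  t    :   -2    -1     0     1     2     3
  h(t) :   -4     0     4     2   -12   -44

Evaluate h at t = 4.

First differences: 4, 4, -2, -14, -32. Second differences: 0, -6, -12, -18. Third differences: -6, -6, -6.
Level-3 differences are constant, so h has degree 3.
Fitting a degree-3 polynomial gives h(t) = -t³ - 3t² + 2t + 4.
Then h(4) = -100.

-100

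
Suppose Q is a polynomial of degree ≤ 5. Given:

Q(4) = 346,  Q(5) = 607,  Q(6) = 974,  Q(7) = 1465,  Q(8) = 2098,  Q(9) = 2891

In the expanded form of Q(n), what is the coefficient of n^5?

0

First differences: 261, 367, 491, 633, 793. Second differences: 106, 124, 142, 160. Third differences: 18, 18, 18.
Level-3 differences are constant, so Q has degree 3.
Fitting a degree-3 polynomial gives Q(n) = 3n³ + 8n² + 6n + 2.
The coefficient of n^5 is 0.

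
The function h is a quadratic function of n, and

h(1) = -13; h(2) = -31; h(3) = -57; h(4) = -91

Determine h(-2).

First differences: -18, -26, -34. Second differences: -8, -8.
Level-2 differences are constant, so h has degree 2.
Fitting a degree-2 polynomial gives h(n) = -4n² - 6n - 3.
Then h(-2) = -7.

-7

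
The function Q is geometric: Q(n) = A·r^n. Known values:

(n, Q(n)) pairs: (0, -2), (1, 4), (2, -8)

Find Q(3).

Consecutive ratio: 4/(-2) = -2, and -8/4 = -2, so r = -2.
Then A·(-2)^0 = -2 gives A = -2, and Q(n) = -2·(-2)^n.
Q(3) = -2·(-2)^3 = 16.

16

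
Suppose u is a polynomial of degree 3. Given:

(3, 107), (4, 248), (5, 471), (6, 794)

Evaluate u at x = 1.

-1

Write u(x) = ax³ + bx² + cx + d; the 4 given values yield a linear system in the 4 coefficients.
Solving, u(x) = 3x³ + 5x² - 5x - 4.
Then u(1) = -1.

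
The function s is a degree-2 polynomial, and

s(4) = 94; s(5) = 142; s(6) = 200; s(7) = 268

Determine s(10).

532

Write s(m) = am² + bm + c; the 4 given values yield a linear system in the 3 coefficients.
Solving, s(m) = 5m² + 3m + 2.
Then s(10) = 532.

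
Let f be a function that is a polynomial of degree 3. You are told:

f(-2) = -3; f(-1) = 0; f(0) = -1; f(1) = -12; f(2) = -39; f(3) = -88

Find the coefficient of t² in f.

-5

First differences: 3, -1, -11, -27, -49. Second differences: -4, -10, -16, -22. Third differences: -6, -6, -6.
Level-3 differences are constant, so f has degree 3.
Fitting a degree-3 polynomial gives f(t) = -t³ - 5t² - 5t - 1.
The coefficient of t² is -5.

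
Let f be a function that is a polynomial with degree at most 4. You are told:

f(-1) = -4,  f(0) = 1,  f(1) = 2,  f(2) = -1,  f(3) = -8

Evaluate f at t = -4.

-43

Write f(t) = at^4 + bt³ + ct² + dt + e; the 5 given values yield a linear system in the 5 coefficients.
Solving, the top 2 coefficients vanish, and f(t) = -2t² + 3t + 1.
Then f(-4) = -43.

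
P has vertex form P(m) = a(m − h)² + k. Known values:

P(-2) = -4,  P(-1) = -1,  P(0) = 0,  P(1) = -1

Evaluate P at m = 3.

-9

First differences 3, 1, -1; second difference -2 = 2a, so a = -1.
Expanding, the m-coefficient is −2ah = 2h; matching it to the data gives h = 0, and then k = 0.
So P(m) = -1(m + 0)² + 0.
P(3) = -1·3² + 0 = -9.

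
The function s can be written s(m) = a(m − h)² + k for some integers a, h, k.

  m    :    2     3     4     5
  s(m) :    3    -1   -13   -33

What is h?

First differences -4, -12, -20; second difference -8 = 2a, so a = -4.
Expanding, the m-coefficient is −2ah = 8h; matching it to the data gives h = 2, and then k = 3.
So s(m) = -4(m − 2)² + 3.
Hence h = 2.

2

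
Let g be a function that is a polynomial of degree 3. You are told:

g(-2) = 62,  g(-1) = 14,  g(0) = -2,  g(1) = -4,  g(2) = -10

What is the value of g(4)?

First differences: -48, -16, -2, -6. Second differences: 32, 14, -4. Third differences: -18, -18.
Level-3 differences are constant, so g has degree 3.
Fitting a degree-3 polynomial gives g(m) = -3m³ + 7m² - 6m - 2.
Then g(4) = -106.

-106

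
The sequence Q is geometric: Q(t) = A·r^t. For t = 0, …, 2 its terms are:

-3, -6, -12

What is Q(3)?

-24

Consecutive ratio: -6/(-3) = 2, and -12/(-6) = 2, so r = 2.
Then A·2^0 = -3 gives A = -3, and Q(t) = -3·2^t.
Q(3) = -3·2^3 = -24.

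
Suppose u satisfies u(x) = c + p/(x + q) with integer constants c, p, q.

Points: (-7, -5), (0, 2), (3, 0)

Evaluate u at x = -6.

(u(x) − c)(x + q) = p for each data point; the three points give a linear system in c and q, then p follows.
Solving: c = -2, q = 3, p = 12, so u(x) = -2 + 12/(x + 3).
Then u(-6) = -2 + 12/(-3) = -6.

-6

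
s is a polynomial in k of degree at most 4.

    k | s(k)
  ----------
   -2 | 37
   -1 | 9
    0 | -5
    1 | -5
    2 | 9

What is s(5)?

First differences: -28, -14, 0, 14. Second differences: 14, 14, 14.
Level-2 differences are constant, so s has degree 2.
Fitting a degree-2 polynomial gives s(k) = 7k² - 7k - 5.
Then s(5) = 135.

135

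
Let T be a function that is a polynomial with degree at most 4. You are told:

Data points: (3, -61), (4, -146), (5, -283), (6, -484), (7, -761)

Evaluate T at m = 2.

Write T(m) = am^4 + bm³ + cm² + dm + e; the 5 given values yield a linear system in the 5 coefficients.
Solving, the leading coefficient vanishes, and T(m) = -2m³ - 2m² + 3m + 2.
Then T(2) = -16.

-16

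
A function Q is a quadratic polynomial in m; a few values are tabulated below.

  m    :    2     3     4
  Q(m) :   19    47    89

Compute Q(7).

299

Write Q(m) = am² + bm + c; the 3 given values yield a linear system in the 3 coefficients.
Solving, Q(m) = 7m² - 7m + 5.
Then Q(7) = 299.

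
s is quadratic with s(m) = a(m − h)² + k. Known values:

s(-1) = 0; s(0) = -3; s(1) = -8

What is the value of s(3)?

-24

First differences -3, -5; second difference -2 = 2a, so a = -1.
Expanding, the m-coefficient is −2ah = 2h; matching it to the data gives h = -2, and then k = 1.
So s(m) = -1(m + 2)² + 1.
s(3) = -1·5² + 1 = -24.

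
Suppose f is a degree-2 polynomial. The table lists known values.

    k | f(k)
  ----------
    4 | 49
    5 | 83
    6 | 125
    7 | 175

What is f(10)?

First differences: 34, 42, 50. Second differences: 8, 8.
Level-2 differences are constant, so f has degree 2.
Fitting a degree-2 polynomial gives f(k) = 4k² - 2k - 7.
Then f(10) = 373.

373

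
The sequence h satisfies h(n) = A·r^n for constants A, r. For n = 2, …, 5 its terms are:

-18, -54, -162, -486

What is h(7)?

-4374

Consecutive ratio: -54/(-18) = 3, and -162/(-54) = 3, so r = 3.
Then A·3^2 = -18 gives A = -2, and h(n) = -2·3^n.
h(7) = -2·3^7 = -4374.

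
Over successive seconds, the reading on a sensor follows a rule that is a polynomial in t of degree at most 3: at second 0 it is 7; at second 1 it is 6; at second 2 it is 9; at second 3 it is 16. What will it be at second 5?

42

Write the value at t as h(t).
Write h(t) = at³ + bt² + ct + d; the 4 given values yield a linear system in the 4 coefficients.
Solving, the leading coefficient vanishes, and h(t) = 2t² - 3t + 7.
Then h(5) = 42.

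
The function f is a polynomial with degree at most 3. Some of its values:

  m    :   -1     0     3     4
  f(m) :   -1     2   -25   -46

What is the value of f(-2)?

-10

Write f(m) = am³ + bm² + cm + d; the 4 given values yield a linear system in the 4 coefficients.
Solving, the leading coefficient vanishes, and f(m) = -3m² + 2.
Then f(-2) = -10.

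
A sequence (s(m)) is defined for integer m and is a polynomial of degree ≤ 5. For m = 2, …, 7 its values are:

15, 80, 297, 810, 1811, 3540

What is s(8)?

6285

Write s(m) = am^5 + bm^4 + cm³ + dm² + em + p; the 6 given values yield a linear system in the 6 coefficients.
Solving, the leading coefficient vanishes, and s(m) = 2m^4 - 4m³ + 2m² + m + 5.
Then s(8) = 6285.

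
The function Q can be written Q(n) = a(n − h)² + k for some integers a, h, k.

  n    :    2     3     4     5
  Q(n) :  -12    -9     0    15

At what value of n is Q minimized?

2

First differences 3, 9, 15; second difference 6 = 2a, so a = 3.
Expanding, the n-coefficient is −2ah = -6h; matching it to the data gives h = 2, and then k = -12.
So Q(n) = 3(n − 2)² − 12.
Hence h = 2.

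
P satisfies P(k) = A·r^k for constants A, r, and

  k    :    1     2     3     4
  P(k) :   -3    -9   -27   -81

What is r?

Consecutive ratio: -9/(-3) = 3, and -27/(-9) = 3, so r = 3.
Then A·3^1 = -3 gives A = -1, and P(k) = -1·3^k.

3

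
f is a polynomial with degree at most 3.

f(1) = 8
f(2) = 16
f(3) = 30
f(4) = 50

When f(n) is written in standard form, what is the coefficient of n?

-1

First differences: 8, 14, 20. Second differences: 6, 6.
Level-2 differences are constant, so f has degree 2.
Fitting a degree-2 polynomial gives f(n) = 3n² - n + 6.
The coefficient of n is -1.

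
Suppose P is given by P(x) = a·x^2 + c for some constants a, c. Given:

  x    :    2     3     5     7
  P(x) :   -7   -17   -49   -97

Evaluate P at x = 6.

-71

From P(2) = -7 and P(3) = -17: 4a + c = -7 and 9a + c = -17.
Subtracting: 5a = -10, so a = -2; then c = -7 − (-2)·4 = 1.
So P(x) = -2x² + 1, and P(6) = -71.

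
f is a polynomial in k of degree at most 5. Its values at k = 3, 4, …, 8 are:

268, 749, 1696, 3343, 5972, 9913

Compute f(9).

First differences: 481, 947, 1647, 2629, 3941. Second differences: 466, 700, 982, 1312. Third differences: 234, 282, 330. Fourth differences: 48, 48.
Level-4 differences are constant, so f has degree 4.
Extending the table by one column gives the next first difference 5631, so f(9) = 9913 + 5631 = 15544.

15544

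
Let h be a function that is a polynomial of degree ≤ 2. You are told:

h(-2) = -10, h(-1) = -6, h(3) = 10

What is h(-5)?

Write h(n) = an² + bn + c; the 3 given values yield a linear system in the 3 coefficients.
Solving, the leading coefficient vanishes, and h(n) = 4n - 2.
Then h(-5) = -22.

-22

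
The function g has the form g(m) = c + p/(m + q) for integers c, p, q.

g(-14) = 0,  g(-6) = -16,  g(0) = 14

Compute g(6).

8

(g(m) − c)(m + q) = p for each data point; the three points give a linear system in c and q, then p follows.
Solving: c = 4, q = 4, p = 40, so g(m) = 4 + 40/(m + 4).
Then g(6) = 4 + 40/10 = 8.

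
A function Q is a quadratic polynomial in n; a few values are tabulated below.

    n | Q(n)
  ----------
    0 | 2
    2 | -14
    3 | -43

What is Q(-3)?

Write Q(n) = an² + bn + c; the 3 given values yield a linear system in the 3 coefficients.
Solving, Q(n) = -7n² + 6n + 2.
Then Q(-3) = -79.

-79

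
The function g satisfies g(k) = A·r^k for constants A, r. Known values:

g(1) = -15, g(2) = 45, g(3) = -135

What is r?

Consecutive ratio: 45/(-15) = -3, and -135/45 = -3, so r = -3.
Then A·(-3)^1 = -15 gives A = 5, and g(k) = 5·(-3)^k.

-3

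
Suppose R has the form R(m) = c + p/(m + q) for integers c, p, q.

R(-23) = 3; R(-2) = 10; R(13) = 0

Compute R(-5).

6

(R(m) − c)(m + q) = p for each data point; the three points give a linear system in c and q, then p follows.
Solving: c = 2, q = -1, p = -24, so R(m) = 2 − 24/(m − 1).
Then R(-5) = 2 − 24/(-6) = 6.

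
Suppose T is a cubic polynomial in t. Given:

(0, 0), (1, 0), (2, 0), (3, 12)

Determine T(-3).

Write T(t) = at³ + bt² + ct + d; the 4 given values yield a linear system in the 4 coefficients.
Solving, T(t) = 2t³ - 6t² + 4t.
Then T(-3) = -120.

-120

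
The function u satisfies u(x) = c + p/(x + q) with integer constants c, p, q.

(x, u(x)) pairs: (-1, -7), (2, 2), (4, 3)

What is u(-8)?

7

(u(x) − c)(x + q) = p for each data point; the three points give a linear system in c and q, then p follows.
Solving: c = 5, q = 2, p = -12, so u(x) = 5 − 12/(x + 2).
Then u(-8) = 5 − 12/(-6) = 7.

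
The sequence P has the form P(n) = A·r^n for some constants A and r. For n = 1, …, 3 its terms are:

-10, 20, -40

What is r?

Consecutive ratio: 20/(-10) = -2, and -40/20 = -2, so r = -2.
Then A·(-2)^1 = -10 gives A = 5, and P(n) = 5·(-2)^n.

-2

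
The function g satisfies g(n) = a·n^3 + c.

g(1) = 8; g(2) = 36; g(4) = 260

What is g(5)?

From g(1) = 8 and g(2) = 36: 1a + c = 8 and 8a + c = 36.
Subtracting: 7a = 28, so a = 4; then c = 8 − 4·1 = 4.
So g(n) = 4n³ + 4, and g(5) = 504.

504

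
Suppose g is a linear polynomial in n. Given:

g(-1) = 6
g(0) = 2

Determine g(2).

Write g(n) = an + b; the 2 given values yield a linear system in the 2 coefficients.
Solving, g(n) = -4n + 2.
Then g(2) = -6.

-6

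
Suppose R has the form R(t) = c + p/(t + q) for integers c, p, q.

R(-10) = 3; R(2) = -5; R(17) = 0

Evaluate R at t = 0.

-17

(R(t) − c)(t + q) = p for each data point; the three points give a linear system in c and q, then p follows.
Solving: c = 1, q = 1, p = -18, so R(t) = 1 − 18/(t + 1).
Then R(0) = 1 − 18/1 = -17.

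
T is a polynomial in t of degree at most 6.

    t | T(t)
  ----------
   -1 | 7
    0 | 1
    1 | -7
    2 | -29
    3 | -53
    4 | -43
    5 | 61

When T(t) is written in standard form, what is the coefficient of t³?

-4

First differences: -6, -8, -22, -24, 10, 104. Second differences: -2, -14, -2, 34, 94. Third differences: -12, 12, 36, 60. Fourth differences: 24, 24, 24.
Level-4 differences are constant, so T has degree 4.
Fitting a degree-4 polynomial gives T(t) = t^4 - 4t³ - 2t² - 3t + 1.
The coefficient of t³ is -4.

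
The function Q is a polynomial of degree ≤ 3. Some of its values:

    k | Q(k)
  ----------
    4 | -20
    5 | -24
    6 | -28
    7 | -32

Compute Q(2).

First differences: -4, -4, -4.
Level-1 differences are constant, so Q has degree 1.
Fitting a degree-1 polynomial gives Q(k) = -4k - 4.
Then Q(2) = -12.

-12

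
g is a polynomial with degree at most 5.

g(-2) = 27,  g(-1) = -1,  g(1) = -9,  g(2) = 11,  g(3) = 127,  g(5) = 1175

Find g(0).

-5

Write g(x) = ax^5 + bx^4 + cx³ + dx² + ex + p; the 6 given values yield a linear system in the 6 coefficients.
Solving, the leading coefficient vanishes, and g(x) = 2x^4 - 2x² - 4x - 5.
Then g(0) = -5.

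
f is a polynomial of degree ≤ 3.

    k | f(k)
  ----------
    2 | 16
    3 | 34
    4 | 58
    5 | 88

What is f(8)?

Write f(k) = ak³ + bk² + ck + d; the 4 given values yield a linear system in the 4 coefficients.
Solving, the leading coefficient vanishes, and f(k) = 3k² + 3k - 2.
Then f(8) = 214.

214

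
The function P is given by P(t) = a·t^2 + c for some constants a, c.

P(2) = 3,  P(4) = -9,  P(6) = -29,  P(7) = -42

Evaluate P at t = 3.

From P(2) = 3 and P(4) = -9: 4a + c = 3 and 16a + c = -9.
Subtracting: 12a = -12, so a = -1; then c = 3 − (-1)·4 = 7.
So P(t) = -1t² + 7, and P(3) = -2.

-2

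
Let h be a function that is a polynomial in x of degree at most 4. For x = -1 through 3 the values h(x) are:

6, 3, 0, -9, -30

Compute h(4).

-69

Write h(x) = ax^4 + bx³ + cx² + dx + e; the 5 given values yield a linear system in the 5 coefficients.
Solving, the leading coefficient vanishes, and h(x) = -x³ - 2x + 3.
Then h(4) = -69.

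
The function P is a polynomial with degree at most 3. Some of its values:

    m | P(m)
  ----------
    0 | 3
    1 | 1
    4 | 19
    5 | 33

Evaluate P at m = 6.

Write P(m) = am³ + bm² + cm + d; the 4 given values yield a linear system in the 4 coefficients.
Solving, the leading coefficient vanishes, and P(m) = 2m² - 4m + 3.
Then P(6) = 51.

51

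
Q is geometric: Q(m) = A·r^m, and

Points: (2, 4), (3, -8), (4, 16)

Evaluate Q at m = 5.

Consecutive ratio: -8/4 = -2, and 16/(-8) = -2, so r = -2.
Then A·(-2)^2 = 4 gives A = 1, and Q(m) = 1·(-2)^m.
Q(5) = 1·(-2)^5 = -32.

-32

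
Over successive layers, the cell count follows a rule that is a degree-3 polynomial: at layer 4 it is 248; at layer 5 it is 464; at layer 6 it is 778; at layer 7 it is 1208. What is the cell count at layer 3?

Write the value at n as u(n).
Write u(n) = an³ + bn² + cn + d; the 4 given values yield a linear system in the 4 coefficients.
Solving, u(n) = 3n³ + 4n² - 3n + 4.
Then u(3) = 112.

112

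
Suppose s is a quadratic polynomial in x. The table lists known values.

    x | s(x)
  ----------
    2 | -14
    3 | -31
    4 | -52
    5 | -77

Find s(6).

First differences: -17, -21, -25. Second differences: -4, -4.
Level-2 differences are constant, so s has degree 2.
Fitting a degree-2 polynomial gives s(x) = -2x² - 7x + 8.
Then s(6) = -106.

-106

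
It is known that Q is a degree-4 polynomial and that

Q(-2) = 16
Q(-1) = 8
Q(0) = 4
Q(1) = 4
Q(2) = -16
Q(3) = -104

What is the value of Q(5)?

-796

First differences: -8, -4, 0, -20, -88. Second differences: 4, 4, -20, -68. Third differences: 0, -24, -48. Fourth differences: -24, -24.
Level-4 differences are constant, so Q has degree 4.
Fitting a degree-4 polynomial gives Q(n) = -n^4 - 2n³ + 3n² + 4.
Then Q(5) = -796.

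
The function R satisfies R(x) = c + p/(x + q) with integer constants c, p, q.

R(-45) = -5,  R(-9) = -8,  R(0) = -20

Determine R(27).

(R(x) − c)(x + q) = p for each data point; the three points give a linear system in c and q, then p follows.
Solving: c = -4, q = -3, p = 48, so R(x) = -4 + 48/(x − 3).
Then R(27) = -4 + 48/24 = -2.

-2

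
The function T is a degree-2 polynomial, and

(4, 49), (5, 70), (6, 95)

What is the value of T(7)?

Write T(x) = ax² + bx + c; the 3 given values yield a linear system in the 3 coefficients.
Solving, T(x) = 2x² + 3x + 5.
Then T(7) = 124.

124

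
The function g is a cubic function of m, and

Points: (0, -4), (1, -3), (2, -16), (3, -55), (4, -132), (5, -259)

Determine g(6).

-448

Write g(m) = am³ + bm² + cm + d; the 6 given values yield a linear system in the 4 coefficients.
Solving, g(m) = -2m³ - m² + 4m - 4.
Then g(6) = -448.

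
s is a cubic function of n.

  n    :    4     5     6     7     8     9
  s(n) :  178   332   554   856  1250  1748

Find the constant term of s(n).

First differences: 154, 222, 302, 394, 498. Second differences: 68, 80, 92, 104. Third differences: 12, 12, 12.
Level-3 differences are constant, so s has degree 3.
Fitting a degree-3 polynomial gives s(n) = 2n³ + 4n² - 4n + 2.
The constant term is s(0) = 2.

2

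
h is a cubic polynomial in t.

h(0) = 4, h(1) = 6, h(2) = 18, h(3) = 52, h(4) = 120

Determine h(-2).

Write h(t) = at³ + bt² + ct + d; the 5 given values yield a linear system in the 4 coefficients.
Solving, h(t) = 2t³ - t² + t + 4.
Then h(-2) = -18.

-18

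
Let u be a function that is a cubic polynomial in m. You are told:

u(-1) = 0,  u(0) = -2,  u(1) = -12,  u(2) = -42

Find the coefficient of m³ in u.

-2

Write u(m) = am³ + bm² + cm + d; the 4 given values yield a linear system in the 4 coefficients.
Solving, u(m) = -2m³ - 4m² - 4m - 2.
The coefficient of m³ is -2.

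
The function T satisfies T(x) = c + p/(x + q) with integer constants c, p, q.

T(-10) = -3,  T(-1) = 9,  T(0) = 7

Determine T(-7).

-7

(T(x) − c)(x + q) = p for each data point; the three points give a linear system in c and q, then p follows.
Solving: c = 1, q = 4, p = 24, so T(x) = 1 + 24/(x + 4).
Then T(-7) = 1 + 24/(-3) = -7.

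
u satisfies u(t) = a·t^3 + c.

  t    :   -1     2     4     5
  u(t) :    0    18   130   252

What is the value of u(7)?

From u(-1) = 0 and u(2) = 18: -1a + c = 0 and 8a + c = 18.
Subtracting: 9a = 18, so a = 2; then c = 0 − 2·(-1) = 2.
So u(t) = 2t³ + 2, and u(7) = 688.

688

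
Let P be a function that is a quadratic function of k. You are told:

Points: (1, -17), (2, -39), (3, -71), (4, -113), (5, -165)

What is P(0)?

First differences: -22, -32, -42, -52. Second differences: -10, -10, -10.
Level-2 differences are constant, so P has degree 2.
Fitting a degree-2 polynomial gives P(k) = -5k² - 7k - 5.
The constant term is P(0) = -5.

-5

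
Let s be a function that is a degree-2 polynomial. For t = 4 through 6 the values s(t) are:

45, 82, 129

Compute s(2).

Write s(t) = at² + bt + c; the 3 given values yield a linear system in the 3 coefficients.
Solving, s(t) = 5t² - 8t - 3.
Then s(2) = 1.

1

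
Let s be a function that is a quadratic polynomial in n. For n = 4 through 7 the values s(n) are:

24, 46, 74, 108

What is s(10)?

246

First differences: 22, 28, 34. Second differences: 6, 6.
Level-2 differences are constant, so s has degree 2.
Fitting a degree-2 polynomial gives s(n) = 3n² - 5n - 4.
Then s(10) = 246.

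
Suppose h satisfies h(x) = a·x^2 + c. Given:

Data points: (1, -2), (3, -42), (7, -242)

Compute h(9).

-402

From h(1) = -2 and h(3) = -42: 1a + c = -2 and 9a + c = -42.
Subtracting: 8a = -40, so a = -5; then c = -2 − (-5)·1 = 3.
So h(x) = -5x² + 3, and h(9) = -402.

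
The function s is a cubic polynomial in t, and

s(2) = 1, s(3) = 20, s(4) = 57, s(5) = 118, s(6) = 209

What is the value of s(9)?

722

First differences: 19, 37, 61, 91. Second differences: 18, 24, 30. Third differences: 6, 6.
Level-3 differences are constant, so s has degree 3.
Fitting a degree-3 polynomial gives s(t) = t³ - 7.
Then s(9) = 722.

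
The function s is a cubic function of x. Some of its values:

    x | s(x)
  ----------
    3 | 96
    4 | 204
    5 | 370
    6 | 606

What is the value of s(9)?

Write s(x) = ax³ + bx² + cx + d; the 4 given values yield a linear system in the 4 coefficients.
Solving, s(x) = 2x³ + 5x² - x.
Then s(9) = 1854.

1854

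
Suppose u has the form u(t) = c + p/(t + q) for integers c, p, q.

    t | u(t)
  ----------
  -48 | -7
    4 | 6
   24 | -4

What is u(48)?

-5

(u(t) − c)(t + q) = p for each data point; the three points give a linear system in c and q, then p follows.
Solving: c = -6, q = 0, p = 48, so u(t) = -6 + 48/(t + 0).
Then u(48) = -6 + 48/48 = -5.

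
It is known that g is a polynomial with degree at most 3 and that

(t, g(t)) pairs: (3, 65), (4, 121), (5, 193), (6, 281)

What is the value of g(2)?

First differences: 56, 72, 88. Second differences: 16, 16.
Level-2 differences are constant, so g has degree 2.
Fitting a degree-2 polynomial gives g(t) = 8t² - 7.
Then g(2) = 25.

25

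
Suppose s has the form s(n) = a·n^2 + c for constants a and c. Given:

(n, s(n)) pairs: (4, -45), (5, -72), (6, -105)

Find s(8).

From s(4) = -45 and s(5) = -72: 16a + c = -45 and 25a + c = -72.
Subtracting: 9a = -27, so a = -3; then c = -45 − (-3)·16 = 3.
So s(n) = -3n² + 3, and s(8) = -189.

-189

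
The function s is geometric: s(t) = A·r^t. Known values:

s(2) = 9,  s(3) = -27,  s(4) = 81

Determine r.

Consecutive ratio: -27/9 = -3, and 81/(-27) = -3, so r = -3.
Then A·(-3)^2 = 9 gives A = 1, and s(t) = 1·(-3)^t.

-3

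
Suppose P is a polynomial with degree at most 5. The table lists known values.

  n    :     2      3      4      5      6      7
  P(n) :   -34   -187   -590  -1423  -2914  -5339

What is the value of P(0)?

First differences: -153, -403, -833, -1491, -2425. Second differences: -250, -430, -658, -934. Third differences: -180, -228, -276. Fourth differences: -48, -48.
Level-4 differences are constant, so P has degree 4.
Fitting a degree-4 polynomial gives P(n) = -2n^4 - 2n³ + 3n² + 2.
Then P(0) = 2.

2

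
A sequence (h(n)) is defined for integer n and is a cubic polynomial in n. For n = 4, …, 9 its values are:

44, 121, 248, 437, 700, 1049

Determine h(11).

Write h(n) = an³ + bn² + cn + d; the 6 given values yield a linear system in the 4 coefficients.
Solving, h(n) = 2n³ - 5n² - 4.
Then h(11) = 2053.

2053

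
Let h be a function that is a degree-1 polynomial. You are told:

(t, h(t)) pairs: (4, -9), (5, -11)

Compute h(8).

Write h(t) = at + b; the 2 given values yield a linear system in the 2 coefficients.
Solving, h(t) = -2t - 1.
Then h(8) = -17.

-17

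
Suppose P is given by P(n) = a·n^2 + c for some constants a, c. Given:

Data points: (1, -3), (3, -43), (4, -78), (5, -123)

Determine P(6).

From P(1) = -3 and P(3) = -43: 1a + c = -3 and 9a + c = -43.
Subtracting: 8a = -40, so a = -5; then c = -3 − (-5)·1 = 2.
So P(n) = -5n² + 2, and P(6) = -178.

-178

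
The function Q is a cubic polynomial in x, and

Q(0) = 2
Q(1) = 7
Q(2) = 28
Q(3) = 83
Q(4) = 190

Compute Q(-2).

First differences: 5, 21, 55, 107. Second differences: 16, 34, 52. Third differences: 18, 18.
Level-3 differences are constant, so Q has degree 3.
Fitting a degree-3 polynomial gives Q(x) = 3x³ - x² + 3x + 2.
Then Q(-2) = -32.

-32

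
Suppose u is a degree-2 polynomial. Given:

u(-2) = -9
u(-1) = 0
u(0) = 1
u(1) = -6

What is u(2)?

First differences: 9, 1, -7. Second differences: -8, -8.
Level-2 differences are constant, so u has degree 2.
Fitting a degree-2 polynomial gives u(k) = -4k² - 3k + 1.
Then u(2) = -21.

-21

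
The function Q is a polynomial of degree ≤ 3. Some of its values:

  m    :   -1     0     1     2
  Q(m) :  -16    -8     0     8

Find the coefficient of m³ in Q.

0

First differences: 8, 8, 8.
Level-1 differences are constant, so Q has degree 1.
Fitting a degree-1 polynomial gives Q(m) = 8m - 8.
The coefficient of m³ is 0.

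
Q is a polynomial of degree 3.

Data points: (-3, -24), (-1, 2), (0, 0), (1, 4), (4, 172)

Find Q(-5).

-170

Write Q(t) = at³ + bt² + ct + d; the 5 given values yield a linear system in the 4 coefficients.
Solving, Q(t) = 2t³ + 3t² - t.
Then Q(-5) = -170.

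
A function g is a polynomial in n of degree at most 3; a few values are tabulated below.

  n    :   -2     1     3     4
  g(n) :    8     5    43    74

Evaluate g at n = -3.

Write g(n) = an³ + bn² + cn + d; the 4 given values yield a linear system in the 4 coefficients.
Solving, the leading coefficient vanishes, and g(n) = 4n² + 3n - 2.
Then g(-3) = 25.

25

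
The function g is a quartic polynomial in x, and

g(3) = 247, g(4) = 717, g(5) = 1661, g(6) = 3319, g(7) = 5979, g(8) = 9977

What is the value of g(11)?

34079

First differences: 470, 944, 1658, 2660, 3998. Second differences: 474, 714, 1002, 1338. Third differences: 240, 288, 336. Fourth differences: 48, 48.
Level-4 differences are constant, so g has degree 4.
Fitting a degree-4 polynomial gives g(x) = 2x^4 + 4x³ - 5x² + 7x + 1.
Then g(11) = 34079.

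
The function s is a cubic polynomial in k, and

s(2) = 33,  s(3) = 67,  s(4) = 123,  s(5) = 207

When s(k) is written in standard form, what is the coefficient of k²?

Write s(k) = ak³ + bk² + ck + d; the 4 given values yield a linear system in the 4 coefficients.
Solving, s(k) = k³ + 2k² + 5k + 7.
The coefficient of k² is 2.

2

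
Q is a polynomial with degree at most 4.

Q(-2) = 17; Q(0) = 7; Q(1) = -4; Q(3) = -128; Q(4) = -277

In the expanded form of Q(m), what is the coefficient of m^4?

Write Q(m) = am^4 + bm³ + cm² + dm + e; the 5 given values yield a linear system in the 5 coefficients.
Solving, the leading coefficient vanishes, and Q(m) = -3m³ - 5m² - 3m + 7.
The coefficient of m^4 is 0.

0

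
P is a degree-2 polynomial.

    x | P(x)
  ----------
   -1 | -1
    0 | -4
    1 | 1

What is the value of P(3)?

Write P(x) = ax² + bx + c; the 3 given values yield a linear system in the 3 coefficients.
Solving, P(x) = 4x² + x - 4.
Then P(3) = 35.

35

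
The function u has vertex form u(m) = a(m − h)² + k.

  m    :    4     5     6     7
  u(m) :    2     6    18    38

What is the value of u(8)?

First differences 4, 12, 20; second difference 8 = 2a, so a = 4.
Expanding, the m-coefficient is −2ah = -8h; matching it to the data gives h = 4, and then k = 2.
So u(m) = 4(m − 4)² + 2.
u(8) = 4·4² + 2 = 66.

66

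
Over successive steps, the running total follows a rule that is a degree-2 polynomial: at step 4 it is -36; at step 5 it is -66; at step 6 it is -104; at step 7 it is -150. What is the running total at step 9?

Write the value at x as g(x).
Write g(x) = ax² + bx + c; the 4 given values yield a linear system in the 3 coefficients.
Solving, g(x) = -4x² + 6x + 4.
Then g(9) = -266.

-266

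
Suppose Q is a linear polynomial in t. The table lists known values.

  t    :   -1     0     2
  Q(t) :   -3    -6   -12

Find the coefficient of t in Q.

Write Q(t) = at + b; the 3 given values yield a linear system in the 2 coefficients.
Solving, Q(t) = -3t - 6.
The coefficient of t is -3.

-3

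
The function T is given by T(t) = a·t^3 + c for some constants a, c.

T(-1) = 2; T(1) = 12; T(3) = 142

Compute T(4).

From T(-1) = 2 and T(1) = 12: -1a + c = 2 and 1a + c = 12.
Subtracting: 2a = 10, so a = 5; then c = 2 − 5·(-1) = 7.
So T(t) = 5t³ + 7, and T(4) = 327.

327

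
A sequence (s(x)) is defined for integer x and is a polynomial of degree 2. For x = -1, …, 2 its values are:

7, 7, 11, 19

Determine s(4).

47

First differences: 0, 4, 8. Second differences: 4, 4.
Level-2 differences are constant, so s has degree 2.
Fitting a degree-2 polynomial gives s(x) = 2x² + 2x + 7.
Then s(4) = 47.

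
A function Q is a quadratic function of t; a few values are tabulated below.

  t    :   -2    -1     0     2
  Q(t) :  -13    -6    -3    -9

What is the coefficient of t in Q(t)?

Write Q(t) = at² + bt + c; the 4 given values yield a linear system in the 3 coefficients.
Solving, Q(t) = -2t² + t - 3.
The coefficient of t is 1.

1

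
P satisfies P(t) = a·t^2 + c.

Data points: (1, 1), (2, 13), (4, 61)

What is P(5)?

97

From P(1) = 1 and P(2) = 13: 1a + c = 1 and 4a + c = 13.
Subtracting: 3a = 12, so a = 4; then c = 1 − 4·1 = -3.
So P(t) = 4t² − 3, and P(5) = 97.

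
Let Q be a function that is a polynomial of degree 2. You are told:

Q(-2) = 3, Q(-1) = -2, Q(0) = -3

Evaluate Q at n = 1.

Write Q(n) = an² + bn + c; the 3 given values yield a linear system in the 3 coefficients.
Solving, Q(n) = 2n² + n - 3.
Then Q(1) = 0.

0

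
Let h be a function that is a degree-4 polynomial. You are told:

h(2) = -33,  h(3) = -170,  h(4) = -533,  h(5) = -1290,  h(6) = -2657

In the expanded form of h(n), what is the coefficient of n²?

-3

Write h(n) = an^4 + bn³ + cn² + dn + e; the 5 given values yield a linear system in the 5 coefficients.
Solving, h(n) = -2n^4 - 3n² + 8n - 5.
The coefficient of n² is -3.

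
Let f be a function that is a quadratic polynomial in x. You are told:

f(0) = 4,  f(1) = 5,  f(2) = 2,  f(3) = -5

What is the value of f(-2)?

-10

First differences: 1, -3, -7. Second differences: -4, -4.
Level-2 differences are constant, so f has degree 2.
Fitting a degree-2 polynomial gives f(x) = -2x² + 3x + 4.
Then f(-2) = -10.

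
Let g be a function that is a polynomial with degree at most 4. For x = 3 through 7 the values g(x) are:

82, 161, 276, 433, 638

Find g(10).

Write g(x) = ax^4 + bx³ + cx² + dx + e; the 5 given values yield a linear system in the 5 coefficients.
Solving, the leading coefficient vanishes, and g(x) = x³ + 6x² + 1.
Then g(10) = 1601.

1601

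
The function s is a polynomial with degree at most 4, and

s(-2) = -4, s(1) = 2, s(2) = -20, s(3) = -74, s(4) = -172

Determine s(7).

Write s(k) = ak^4 + bk³ + ck² + dk + e; the 5 given values yield a linear system in the 5 coefficients.
Solving, the leading coefficient vanishes, and s(k) = -2k³ - 4k² + 4k + 4.
Then s(7) = -850.

-850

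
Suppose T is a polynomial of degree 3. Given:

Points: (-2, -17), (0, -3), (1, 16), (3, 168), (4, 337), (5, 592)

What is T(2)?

Write T(t) = at³ + bt² + ct + d; the 6 given values yield a linear system in the 4 coefficients.
Solving, T(t) = 3t³ + 7t² + 9t - 3.
Then T(2) = 67.

67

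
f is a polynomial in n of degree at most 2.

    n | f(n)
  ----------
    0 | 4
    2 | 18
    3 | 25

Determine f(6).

46

Write f(n) = an² + bn + c; the 3 given values yield a linear system in the 3 coefficients.
Solving, the leading coefficient vanishes, and f(n) = 7n + 4.
Then f(6) = 46.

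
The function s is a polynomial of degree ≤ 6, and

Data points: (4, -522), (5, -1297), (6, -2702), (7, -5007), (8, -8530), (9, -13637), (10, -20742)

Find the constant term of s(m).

-2

First differences: -775, -1405, -2305, -3523, -5107, -7105. Second differences: -630, -900, -1218, -1584, -1998. Third differences: -270, -318, -366, -414. Fourth differences: -48, -48, -48.
Level-4 differences are constant, so s has degree 4.
Fitting a degree-4 polynomial gives s(m) = -2m^4 - m³ + 2m² + 6m - 2.
The constant term is s(0) = -2.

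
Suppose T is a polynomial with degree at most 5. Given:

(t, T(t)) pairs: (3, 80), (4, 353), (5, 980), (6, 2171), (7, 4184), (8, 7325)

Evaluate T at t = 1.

-4

Write T(t) = at^5 + bt^4 + ct³ + dt² + et + p; the 6 given values yield a linear system in the 6 coefficients.
Solving, the leading coefficient vanishes, and T(t) = 2t^4 - t³ - 5t² - 5t + 5.
Then T(1) = -4.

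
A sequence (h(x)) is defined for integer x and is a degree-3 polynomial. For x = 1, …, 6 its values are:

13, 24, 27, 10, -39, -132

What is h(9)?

First differences: 11, 3, -17, -49, -93. Second differences: -8, -20, -32, -44. Third differences: -12, -12, -12.
Level-3 differences are constant, so h has degree 3.
Fitting a degree-3 polynomial gives h(x) = -2x³ + 8x² + x + 6.
Then h(9) = -795.

-795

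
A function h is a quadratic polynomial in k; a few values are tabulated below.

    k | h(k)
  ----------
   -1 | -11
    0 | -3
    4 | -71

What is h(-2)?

-29

Write h(k) = ak² + bk + c; the 3 given values yield a linear system in the 3 coefficients.
Solving, h(k) = -5k² + 3k - 3.
Then h(-2) = -29.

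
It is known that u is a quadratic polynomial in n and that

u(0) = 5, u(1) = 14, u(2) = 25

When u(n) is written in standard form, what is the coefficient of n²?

Write u(n) = an² + bn + c; the 3 given values yield a linear system in the 3 coefficients.
Solving, u(n) = n² + 8n + 5.
The coefficient of n² is 1.

1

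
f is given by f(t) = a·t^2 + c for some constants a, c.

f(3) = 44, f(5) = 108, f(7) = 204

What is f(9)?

332

From f(3) = 44 and f(5) = 108: 9a + c = 44 and 25a + c = 108.
Subtracting: 16a = 64, so a = 4; then c = 44 − 4·9 = 8.
So f(t) = 4t² + 8, and f(9) = 332.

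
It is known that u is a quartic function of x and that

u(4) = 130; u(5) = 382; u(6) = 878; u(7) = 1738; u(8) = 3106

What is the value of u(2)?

Write u(x) = ax^4 + bx³ + cx² + dx + e; the 5 given values yield a linear system in the 5 coefficients.
Solving, u(x) = x^4 - 2x³ + x² - 4x + 2.
Then u(2) = -2.

-2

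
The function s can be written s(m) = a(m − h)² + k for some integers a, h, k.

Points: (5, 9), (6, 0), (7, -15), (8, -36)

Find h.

4

First differences -9, -15, -21; second difference -6 = 2a, so a = -3.
Expanding, the m-coefficient is −2ah = 6h; matching it to the data gives h = 4, and then k = 12.
So s(m) = -3(m − 4)² + 12.
Hence h = 4.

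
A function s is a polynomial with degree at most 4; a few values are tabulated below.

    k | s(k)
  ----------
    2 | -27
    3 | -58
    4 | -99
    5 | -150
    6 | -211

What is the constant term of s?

5

First differences: -31, -41, -51, -61. Second differences: -10, -10, -10.
Level-2 differences are constant, so s has degree 2.
Fitting a degree-2 polynomial gives s(k) = -5k² - 6k + 5.
The constant term is s(0) = 5.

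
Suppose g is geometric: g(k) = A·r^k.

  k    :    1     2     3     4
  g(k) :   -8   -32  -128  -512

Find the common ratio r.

4

Consecutive ratio: -32/(-8) = 4, and -128/(-32) = 4, so r = 4.
Then A·4^1 = -8 gives A = -2, and g(k) = -2·4^k.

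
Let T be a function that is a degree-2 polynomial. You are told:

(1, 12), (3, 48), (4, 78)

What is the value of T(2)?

Write T(x) = ax² + bx + c; the 3 given values yield a linear system in the 3 coefficients.
Solving, T(x) = 4x² + 2x + 6.
Then T(2) = 26.

26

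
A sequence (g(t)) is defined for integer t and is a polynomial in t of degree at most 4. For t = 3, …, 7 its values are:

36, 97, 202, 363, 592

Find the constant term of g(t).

-3

Write g(t) = at^4 + bt³ + ct² + dt + e; the 5 given values yield a linear system in the 5 coefficients.
Solving, the leading coefficient vanishes, and g(t) = 2t³ - 2t² + t - 3.
The constant term is g(0) = -3.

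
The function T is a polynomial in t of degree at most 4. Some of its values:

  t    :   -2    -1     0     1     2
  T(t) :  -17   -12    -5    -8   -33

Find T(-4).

First differences: 5, 7, -3, -25. Second differences: 2, -10, -22. Third differences: -12, -12.
Level-3 differences are constant, so T has degree 3.
Fitting a degree-3 polynomial gives T(t) = -2t³ - 5t² + 4t - 5.
Then T(-4) = 27.

27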